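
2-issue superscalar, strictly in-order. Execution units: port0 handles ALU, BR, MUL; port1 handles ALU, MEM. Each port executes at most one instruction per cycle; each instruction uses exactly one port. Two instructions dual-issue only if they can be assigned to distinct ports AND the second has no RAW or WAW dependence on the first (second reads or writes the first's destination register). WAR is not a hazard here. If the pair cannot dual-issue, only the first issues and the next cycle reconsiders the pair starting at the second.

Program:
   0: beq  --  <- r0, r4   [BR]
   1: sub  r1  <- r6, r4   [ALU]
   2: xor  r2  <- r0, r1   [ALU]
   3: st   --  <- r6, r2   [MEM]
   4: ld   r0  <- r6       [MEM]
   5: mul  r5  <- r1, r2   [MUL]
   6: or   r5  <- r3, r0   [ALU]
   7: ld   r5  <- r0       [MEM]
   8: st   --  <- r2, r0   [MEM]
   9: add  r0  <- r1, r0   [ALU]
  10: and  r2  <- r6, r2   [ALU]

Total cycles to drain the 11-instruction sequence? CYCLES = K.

0. beq.BR sub.ALU @i0&i1  | 2-wide
1. xor.ALU @i2  | RAW r2
2. st.MEM @i3  | no-port MEM/MEM
3. ld.MEM mul.MUL @i4&i5  | 2-wide
4. or.ALU @i6  | WAW r5
5. ld.MEM @i7  | no-port MEM/MEM
6. st.MEM add.ALU @i8&i9  | 2-wide
7. and.ALU @i10  | tail

CYCLES = 8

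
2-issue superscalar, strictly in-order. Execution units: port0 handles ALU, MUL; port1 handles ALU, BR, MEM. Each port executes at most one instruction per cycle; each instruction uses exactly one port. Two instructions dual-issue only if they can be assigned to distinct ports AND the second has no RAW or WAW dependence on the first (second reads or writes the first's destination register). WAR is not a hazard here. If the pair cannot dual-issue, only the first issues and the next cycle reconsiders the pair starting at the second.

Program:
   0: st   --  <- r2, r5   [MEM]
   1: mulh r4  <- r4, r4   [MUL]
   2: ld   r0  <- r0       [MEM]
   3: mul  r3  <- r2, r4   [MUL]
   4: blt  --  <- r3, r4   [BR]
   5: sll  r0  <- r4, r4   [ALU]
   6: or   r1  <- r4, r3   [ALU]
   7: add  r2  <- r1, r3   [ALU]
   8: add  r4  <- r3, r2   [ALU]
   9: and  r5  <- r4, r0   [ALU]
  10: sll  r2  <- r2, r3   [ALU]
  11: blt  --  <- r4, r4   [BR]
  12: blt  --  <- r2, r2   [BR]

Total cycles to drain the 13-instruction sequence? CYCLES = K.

0. st mulh @i0,i1  | 2-wide
1. ld mul @i2,i3  | 2-wide
2. blt sll @i4,i5  | 2-wide
3. or @i6  | RAW r1
4. add @i7  | RAW r2
5. add @i8  | RAW r4
6. and sll @i9,i10  | 2-wide
7. blt @i11  | no-port BR/BR
8. blt @i12  | tail

CYCLES = 9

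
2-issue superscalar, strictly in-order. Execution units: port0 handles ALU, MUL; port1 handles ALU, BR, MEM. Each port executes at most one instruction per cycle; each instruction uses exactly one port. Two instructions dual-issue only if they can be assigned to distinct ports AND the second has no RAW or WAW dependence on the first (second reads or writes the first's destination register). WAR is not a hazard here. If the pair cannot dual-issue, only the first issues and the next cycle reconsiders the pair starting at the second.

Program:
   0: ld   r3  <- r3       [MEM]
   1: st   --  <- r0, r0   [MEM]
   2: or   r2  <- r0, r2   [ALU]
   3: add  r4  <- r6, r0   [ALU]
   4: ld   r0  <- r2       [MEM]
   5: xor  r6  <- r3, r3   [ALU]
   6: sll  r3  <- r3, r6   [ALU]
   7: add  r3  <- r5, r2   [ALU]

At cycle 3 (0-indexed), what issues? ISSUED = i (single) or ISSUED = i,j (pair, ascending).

ISSUED = 5

0. ld.MEM @i0  | no-port MEM/MEM
1. st.MEM;or.ALU @i1&i2  | pair
2. add.ALU;ld.MEM @i3&i4  | pair
3. xor.ALU @i5  | RAW r6
4. sll.ALU @i6  | WAW r3
5. add.ALU @i7  | tail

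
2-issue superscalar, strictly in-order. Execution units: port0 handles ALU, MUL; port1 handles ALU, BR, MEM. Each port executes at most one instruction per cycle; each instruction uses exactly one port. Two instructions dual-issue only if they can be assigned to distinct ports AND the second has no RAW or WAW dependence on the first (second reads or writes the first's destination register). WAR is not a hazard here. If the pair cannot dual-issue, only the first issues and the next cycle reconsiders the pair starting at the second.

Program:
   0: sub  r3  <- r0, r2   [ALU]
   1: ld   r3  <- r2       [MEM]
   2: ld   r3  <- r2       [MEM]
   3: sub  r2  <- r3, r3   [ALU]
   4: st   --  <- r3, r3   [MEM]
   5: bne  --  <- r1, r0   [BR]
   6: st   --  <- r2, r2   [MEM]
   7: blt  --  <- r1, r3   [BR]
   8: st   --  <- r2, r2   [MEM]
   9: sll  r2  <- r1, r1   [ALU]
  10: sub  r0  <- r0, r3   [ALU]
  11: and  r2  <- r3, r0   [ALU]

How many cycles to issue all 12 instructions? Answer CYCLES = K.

  cy0 -> i0 (sub) WAW r3
  cy1 -> i1 (ld) no-port MEM/MEM
  cy2 -> i2 (ld) RAW r3
  cy3 -> i3+i4 (sub/st) dual
  cy4 -> i5 (bne) no-port BR/MEM
  cy5 -> i6 (st) no-port MEM/BR
  cy6 -> i7 (blt) no-port BR/MEM
  cy7 -> i8+i9 (st/sll) dual
  cy8 -> i10 (sub) RAW r0
  cy9 -> i11 (and) tail

CYCLES = 10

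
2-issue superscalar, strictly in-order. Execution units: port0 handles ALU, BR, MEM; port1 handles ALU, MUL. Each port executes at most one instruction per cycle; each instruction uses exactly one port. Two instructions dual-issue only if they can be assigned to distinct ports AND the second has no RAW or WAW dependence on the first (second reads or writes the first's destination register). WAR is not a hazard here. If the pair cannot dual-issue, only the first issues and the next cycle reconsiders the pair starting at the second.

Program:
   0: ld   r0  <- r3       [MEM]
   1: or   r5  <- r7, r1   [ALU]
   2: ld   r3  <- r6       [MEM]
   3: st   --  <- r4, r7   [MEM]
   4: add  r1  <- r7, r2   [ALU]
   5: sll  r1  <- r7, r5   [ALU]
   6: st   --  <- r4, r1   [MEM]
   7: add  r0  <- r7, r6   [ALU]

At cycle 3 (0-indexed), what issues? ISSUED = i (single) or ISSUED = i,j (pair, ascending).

ISSUED = 5

[0] i0&i1  ld+or  -- 2-wide
[1] i2  ld  -- no-port MEM/MEM
[2] i3&i4  st+add  -- 2-wide
[3] i5  sll  -- RAW r1
[4] i6&i7  st+add  -- 2-wide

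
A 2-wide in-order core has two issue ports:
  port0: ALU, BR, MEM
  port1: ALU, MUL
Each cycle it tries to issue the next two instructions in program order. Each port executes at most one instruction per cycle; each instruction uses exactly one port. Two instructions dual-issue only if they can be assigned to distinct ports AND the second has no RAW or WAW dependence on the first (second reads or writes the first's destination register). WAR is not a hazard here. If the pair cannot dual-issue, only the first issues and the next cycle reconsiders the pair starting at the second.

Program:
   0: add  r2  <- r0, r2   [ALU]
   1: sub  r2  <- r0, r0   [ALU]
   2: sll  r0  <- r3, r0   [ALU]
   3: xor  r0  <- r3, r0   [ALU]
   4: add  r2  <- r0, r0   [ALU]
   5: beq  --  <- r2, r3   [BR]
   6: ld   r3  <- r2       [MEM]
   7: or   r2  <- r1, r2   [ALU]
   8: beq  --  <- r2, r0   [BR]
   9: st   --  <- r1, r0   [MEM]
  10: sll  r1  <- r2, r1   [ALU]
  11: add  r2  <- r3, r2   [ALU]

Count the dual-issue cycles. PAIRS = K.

PAIRS = 3

c0: i0 add  WAW r2
c1: i1&i2 sub+sll  pair
c2: i3 xor  RAW r0
c3: i4 add  RAW r2
c4: i5 beq  no-port BR/MEM
c5: i6&i7 ld+or  pair
c6: i8 beq  no-port BR/MEM
c7: i9&i10 st+sll  pair
c8: i11 add  tail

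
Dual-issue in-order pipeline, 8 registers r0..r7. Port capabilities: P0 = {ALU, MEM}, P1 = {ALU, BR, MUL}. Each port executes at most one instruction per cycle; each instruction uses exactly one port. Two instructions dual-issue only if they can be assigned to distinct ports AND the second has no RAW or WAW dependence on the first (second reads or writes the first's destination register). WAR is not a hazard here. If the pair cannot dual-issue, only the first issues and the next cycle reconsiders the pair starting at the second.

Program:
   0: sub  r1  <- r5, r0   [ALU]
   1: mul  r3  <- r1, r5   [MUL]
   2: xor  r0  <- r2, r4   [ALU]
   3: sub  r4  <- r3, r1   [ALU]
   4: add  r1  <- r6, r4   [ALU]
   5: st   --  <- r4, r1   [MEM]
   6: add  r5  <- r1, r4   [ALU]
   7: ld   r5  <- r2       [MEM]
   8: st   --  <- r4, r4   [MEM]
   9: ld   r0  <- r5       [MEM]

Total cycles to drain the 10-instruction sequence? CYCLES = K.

c0: i0 sub.ALU  RAW r1
c1: i1/i2 mul.MUL;xor.ALU  dual
c2: i3 sub.ALU  RAW r4
c3: i4 add.ALU  RAW r1
c4: i5/i6 st.MEM;add.ALU  dual
c5: i7 ld.MEM  no-port MEM/MEM
c6: i8 st.MEM  no-port MEM/MEM
c7: i9 ld.MEM  tail

CYCLES = 8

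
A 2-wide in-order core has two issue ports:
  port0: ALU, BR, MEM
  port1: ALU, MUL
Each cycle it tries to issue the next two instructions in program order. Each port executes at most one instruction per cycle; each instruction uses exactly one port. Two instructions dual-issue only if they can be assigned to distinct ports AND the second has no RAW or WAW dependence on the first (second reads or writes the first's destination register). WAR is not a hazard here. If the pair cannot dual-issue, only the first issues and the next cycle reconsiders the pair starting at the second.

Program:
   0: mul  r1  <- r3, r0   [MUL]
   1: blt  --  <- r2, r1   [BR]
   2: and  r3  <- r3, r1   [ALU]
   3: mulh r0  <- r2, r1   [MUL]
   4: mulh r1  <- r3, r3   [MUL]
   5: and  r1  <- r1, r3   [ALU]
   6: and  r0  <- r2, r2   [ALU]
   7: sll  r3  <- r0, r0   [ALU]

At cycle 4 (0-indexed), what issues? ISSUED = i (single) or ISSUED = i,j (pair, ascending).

ISSUED = 5,6

#0 head=0: mul i0 RAW r1
#1 head=1: blt;and i1,i2 2-wide
#2 head=3: mulh i3 no-port MUL/MUL
#3 head=4: mulh i4 RAW+WAW r1
#4 head=5: and;and i5,i6 2-wide
#5 head=7: sll i7 tail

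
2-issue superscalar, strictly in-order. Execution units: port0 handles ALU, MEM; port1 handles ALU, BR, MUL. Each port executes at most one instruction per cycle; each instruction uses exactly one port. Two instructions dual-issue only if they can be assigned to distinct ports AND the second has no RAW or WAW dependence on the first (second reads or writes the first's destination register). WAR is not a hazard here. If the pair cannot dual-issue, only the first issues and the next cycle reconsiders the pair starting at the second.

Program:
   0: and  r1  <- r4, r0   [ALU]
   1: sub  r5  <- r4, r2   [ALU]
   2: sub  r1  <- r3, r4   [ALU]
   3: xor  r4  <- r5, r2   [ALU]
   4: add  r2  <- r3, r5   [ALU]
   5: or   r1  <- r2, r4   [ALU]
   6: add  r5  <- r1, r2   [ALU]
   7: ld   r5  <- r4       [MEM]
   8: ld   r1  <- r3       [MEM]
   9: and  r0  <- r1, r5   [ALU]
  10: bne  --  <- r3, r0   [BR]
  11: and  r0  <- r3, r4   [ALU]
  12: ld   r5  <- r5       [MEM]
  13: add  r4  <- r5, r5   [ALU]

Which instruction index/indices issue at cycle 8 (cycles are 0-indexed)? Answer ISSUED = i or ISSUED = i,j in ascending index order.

ISSUED = 10,11

c0: i0&i1 and;sub  pair
c1: i2&i3 sub;xor  pair
c2: i4 add  RAW r2
c3: i5 or  RAW r1
c4: i6 add  WAW r5
c5: i7 ld  no-port MEM/MEM
c6: i8 ld  RAW r1
c7: i9 and  RAW r0
c8: i10&i11 bne;and  pair
c9: i12 ld  RAW r5
c10: i13 add  tail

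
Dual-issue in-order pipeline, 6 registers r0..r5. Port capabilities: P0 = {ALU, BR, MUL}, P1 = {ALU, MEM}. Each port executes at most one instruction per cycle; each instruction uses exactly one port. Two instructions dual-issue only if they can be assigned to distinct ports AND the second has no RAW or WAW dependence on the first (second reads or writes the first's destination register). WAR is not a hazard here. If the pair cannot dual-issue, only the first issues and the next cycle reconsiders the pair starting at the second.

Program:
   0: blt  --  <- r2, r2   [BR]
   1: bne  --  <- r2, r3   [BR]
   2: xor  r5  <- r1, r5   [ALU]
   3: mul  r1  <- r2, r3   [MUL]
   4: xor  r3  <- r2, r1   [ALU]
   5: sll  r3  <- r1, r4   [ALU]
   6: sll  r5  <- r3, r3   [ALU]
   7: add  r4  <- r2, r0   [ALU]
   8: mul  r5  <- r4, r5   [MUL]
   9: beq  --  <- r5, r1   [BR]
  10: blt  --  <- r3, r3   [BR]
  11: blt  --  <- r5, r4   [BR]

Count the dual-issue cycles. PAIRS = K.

t=0 i0:blt.BR ; no-port BR/BR
t=1 i1/i2:bne.BR xor.ALU ; 2-wide
t=2 i3:mul.MUL ; RAW r1
t=3 i4:xor.ALU ; WAW r3
t=4 i5:sll.ALU ; RAW r3
t=5 i6/i7:sll.ALU add.ALU ; 2-wide
t=6 i8:mul.MUL ; no-port MUL/BR
t=7 i9:beq.BR ; no-port BR/BR
t=8 i10:blt.BR ; no-port BR/BR
t=9 i11:blt.BR ; tail

PAIRS = 2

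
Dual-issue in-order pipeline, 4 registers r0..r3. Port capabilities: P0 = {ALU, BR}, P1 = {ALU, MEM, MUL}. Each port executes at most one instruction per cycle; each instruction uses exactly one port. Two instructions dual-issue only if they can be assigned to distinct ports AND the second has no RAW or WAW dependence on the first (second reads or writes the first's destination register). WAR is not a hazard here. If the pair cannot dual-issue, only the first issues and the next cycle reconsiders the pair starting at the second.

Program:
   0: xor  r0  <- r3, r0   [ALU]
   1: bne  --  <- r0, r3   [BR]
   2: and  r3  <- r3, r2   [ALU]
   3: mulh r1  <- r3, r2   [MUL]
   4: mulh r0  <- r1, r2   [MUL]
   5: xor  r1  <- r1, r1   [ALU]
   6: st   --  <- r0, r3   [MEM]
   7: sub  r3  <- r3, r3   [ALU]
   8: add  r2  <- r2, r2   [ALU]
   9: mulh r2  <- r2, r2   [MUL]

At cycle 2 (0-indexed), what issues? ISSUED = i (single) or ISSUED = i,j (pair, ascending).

ISSUED = 3

0. xor @i0  | RAW r0
1. bne and @i1,i2  | dual
2. mulh @i3  | no-port MUL/MUL
3. mulh xor @i4,i5  | dual
4. st sub @i6,i7  | dual
5. add @i8  | RAW+WAW r2
6. mulh @i9  | tail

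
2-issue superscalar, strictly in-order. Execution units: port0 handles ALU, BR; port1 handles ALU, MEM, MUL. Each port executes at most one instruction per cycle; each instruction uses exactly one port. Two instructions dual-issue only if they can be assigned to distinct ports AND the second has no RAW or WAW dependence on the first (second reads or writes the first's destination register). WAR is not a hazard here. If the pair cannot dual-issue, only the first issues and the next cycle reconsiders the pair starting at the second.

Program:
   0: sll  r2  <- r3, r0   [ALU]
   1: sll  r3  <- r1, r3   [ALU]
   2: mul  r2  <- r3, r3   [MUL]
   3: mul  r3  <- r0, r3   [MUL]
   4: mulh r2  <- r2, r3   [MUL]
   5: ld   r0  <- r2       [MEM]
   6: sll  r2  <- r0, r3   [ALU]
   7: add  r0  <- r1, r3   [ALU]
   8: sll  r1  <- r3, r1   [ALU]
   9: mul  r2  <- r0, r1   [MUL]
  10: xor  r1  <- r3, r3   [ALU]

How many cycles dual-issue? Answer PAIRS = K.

PAIRS = 3

  cy0 -> i0/i1 (sll+sll) 2-wide
  cy1 -> i2 (mul) no-port MUL/MUL
  cy2 -> i3 (mul) no-port MUL/MUL
  cy3 -> i4 (mulh) no-port MUL/MEM
  cy4 -> i5 (ld) RAW r0
  cy5 -> i6/i7 (sll+add) 2-wide
  cy6 -> i8 (sll) RAW r1
  cy7 -> i9/i10 (mul+xor) 2-wide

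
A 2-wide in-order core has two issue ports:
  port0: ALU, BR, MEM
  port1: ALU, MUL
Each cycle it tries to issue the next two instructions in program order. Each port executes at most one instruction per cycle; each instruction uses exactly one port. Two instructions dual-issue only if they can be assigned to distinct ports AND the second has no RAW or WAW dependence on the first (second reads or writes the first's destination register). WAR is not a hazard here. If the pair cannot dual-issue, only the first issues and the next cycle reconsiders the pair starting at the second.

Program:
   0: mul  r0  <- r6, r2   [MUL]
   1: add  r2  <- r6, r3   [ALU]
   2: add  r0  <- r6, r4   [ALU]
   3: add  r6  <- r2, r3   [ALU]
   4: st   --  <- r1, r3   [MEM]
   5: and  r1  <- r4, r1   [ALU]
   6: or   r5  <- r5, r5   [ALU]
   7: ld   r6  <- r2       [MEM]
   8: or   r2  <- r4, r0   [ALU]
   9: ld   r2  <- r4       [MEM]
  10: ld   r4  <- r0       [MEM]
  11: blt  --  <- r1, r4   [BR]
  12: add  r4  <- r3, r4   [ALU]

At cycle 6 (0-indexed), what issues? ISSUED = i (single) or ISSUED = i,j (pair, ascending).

ISSUED = 10

#0 head=0: mul/add i0+i1 pair
#1 head=2: add/add i2+i3 pair
#2 head=4: st/and i4+i5 pair
#3 head=6: or/ld i6+i7 pair
#4 head=8: or i8 WAW r2
#5 head=9: ld i9 no-port MEM/MEM
#6 head=10: ld i10 no-port MEM/BR
#7 head=11: blt/add i11+i12 pair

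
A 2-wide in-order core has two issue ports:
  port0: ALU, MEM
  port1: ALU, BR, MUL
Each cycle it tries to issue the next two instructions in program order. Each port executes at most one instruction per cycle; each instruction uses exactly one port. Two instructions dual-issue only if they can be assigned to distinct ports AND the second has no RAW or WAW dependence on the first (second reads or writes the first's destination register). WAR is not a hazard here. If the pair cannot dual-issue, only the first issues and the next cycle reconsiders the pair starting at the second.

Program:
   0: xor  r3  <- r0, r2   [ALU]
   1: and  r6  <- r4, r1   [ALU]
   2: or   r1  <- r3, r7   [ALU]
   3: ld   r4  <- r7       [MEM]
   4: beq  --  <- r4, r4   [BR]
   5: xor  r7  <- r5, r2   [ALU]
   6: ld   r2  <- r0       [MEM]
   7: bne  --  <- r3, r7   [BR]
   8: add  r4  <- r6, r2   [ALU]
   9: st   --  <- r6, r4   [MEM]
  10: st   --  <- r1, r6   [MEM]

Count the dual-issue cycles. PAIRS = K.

PAIRS = 4

[0] i0/i1  xor;and  -- pair
[1] i2/i3  or;ld  -- pair
[2] i4/i5  beq;xor  -- pair
[3] i6/i7  ld;bne  -- pair
[4] i8  add  -- RAW r4
[5] i9  st  -- no-port MEM/MEM
[6] i10  st  -- tail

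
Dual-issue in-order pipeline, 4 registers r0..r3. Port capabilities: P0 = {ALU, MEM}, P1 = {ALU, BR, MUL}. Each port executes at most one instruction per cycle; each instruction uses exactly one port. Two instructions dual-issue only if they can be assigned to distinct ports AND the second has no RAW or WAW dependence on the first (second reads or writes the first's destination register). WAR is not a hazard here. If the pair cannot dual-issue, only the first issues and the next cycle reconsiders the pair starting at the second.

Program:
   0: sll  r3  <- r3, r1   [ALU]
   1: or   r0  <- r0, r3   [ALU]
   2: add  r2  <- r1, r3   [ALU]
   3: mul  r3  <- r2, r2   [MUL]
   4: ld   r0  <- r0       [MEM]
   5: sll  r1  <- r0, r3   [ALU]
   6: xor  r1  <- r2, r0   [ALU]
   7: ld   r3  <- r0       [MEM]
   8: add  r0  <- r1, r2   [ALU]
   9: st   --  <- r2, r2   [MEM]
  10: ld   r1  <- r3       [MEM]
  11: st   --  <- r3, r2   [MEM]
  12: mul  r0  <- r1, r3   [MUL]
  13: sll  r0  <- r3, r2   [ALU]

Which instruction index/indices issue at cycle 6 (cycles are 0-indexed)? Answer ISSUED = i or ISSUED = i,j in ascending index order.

ISSUED = 10

0. sll.ALU @i0  | RAW r3
1. or.ALU add.ALU @i1/i2  | dual
2. mul.MUL ld.MEM @i3/i4  | dual
3. sll.ALU @i5  | WAW r1
4. xor.ALU ld.MEM @i6/i7  | dual
5. add.ALU st.MEM @i8/i9  | dual
6. ld.MEM @i10  | no-port MEM/MEM
7. st.MEM mul.MUL @i11/i12  | dual
8. sll.ALU @i13  | tail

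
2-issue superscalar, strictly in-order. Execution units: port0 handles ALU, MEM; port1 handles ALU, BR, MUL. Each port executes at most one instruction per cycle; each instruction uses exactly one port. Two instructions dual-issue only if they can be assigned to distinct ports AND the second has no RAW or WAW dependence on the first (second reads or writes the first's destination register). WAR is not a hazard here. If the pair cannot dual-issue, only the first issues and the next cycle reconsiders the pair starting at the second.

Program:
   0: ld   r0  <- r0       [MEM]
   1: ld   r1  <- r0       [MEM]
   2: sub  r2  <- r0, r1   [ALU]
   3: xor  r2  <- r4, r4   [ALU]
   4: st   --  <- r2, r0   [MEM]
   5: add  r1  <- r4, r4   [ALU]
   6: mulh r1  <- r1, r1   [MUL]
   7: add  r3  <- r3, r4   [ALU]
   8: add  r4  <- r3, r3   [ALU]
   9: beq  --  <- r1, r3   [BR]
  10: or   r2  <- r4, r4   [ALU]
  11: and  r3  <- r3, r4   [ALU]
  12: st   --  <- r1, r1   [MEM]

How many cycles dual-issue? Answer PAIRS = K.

#0 head=0: ld i0 no-port MEM/MEM
#1 head=1: ld i1 RAW r1
#2 head=2: sub i2 WAW r2
#3 head=3: xor i3 RAW r2
#4 head=4: st add i4,i5 pair
#5 head=6: mulh add i6,i7 pair
#6 head=8: add beq i8,i9 pair
#7 head=10: or and i10,i11 pair
#8 head=12: st i12 tail

PAIRS = 4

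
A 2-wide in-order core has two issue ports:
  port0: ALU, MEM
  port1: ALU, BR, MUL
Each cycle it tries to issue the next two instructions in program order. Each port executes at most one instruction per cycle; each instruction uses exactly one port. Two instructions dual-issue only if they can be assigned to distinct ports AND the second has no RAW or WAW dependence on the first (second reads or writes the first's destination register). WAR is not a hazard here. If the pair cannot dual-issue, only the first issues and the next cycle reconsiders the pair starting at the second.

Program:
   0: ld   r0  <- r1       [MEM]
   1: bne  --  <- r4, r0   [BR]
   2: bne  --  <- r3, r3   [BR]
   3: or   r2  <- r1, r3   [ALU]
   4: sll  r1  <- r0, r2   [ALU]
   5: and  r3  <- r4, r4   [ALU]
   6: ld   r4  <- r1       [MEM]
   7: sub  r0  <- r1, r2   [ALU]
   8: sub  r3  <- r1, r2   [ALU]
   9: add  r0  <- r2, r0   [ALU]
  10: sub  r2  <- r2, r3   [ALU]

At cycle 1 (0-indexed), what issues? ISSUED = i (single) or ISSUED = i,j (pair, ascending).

#0 head=0: ld i0 RAW r0
#1 head=1: bne i1 no-port BR/BR
#2 head=2: bne or i2,i3 2-wide
#3 head=4: sll and i4,i5 2-wide
#4 head=6: ld sub i6,i7 2-wide
#5 head=8: sub add i8,i9 2-wide
#6 head=10: sub i10 tail

ISSUED = 1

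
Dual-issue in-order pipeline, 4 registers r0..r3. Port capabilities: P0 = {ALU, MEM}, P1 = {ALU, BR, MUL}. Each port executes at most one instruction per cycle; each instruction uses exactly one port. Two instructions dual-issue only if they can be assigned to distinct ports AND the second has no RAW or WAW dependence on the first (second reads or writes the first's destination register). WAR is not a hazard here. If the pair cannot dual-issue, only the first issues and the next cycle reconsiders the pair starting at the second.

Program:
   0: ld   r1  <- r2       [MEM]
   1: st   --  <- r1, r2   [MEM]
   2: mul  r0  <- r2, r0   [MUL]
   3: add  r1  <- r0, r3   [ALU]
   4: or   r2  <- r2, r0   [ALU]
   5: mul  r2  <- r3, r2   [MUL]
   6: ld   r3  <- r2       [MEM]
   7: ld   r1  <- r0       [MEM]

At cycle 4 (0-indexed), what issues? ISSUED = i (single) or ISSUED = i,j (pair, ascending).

  cy0 -> i0 (ld.MEM) no-port MEM/MEM
  cy1 -> i1&i2 (st.MEM;mul.MUL) dual
  cy2 -> i3&i4 (add.ALU;or.ALU) dual
  cy3 -> i5 (mul.MUL) RAW r2
  cy4 -> i6 (ld.MEM) no-port MEM/MEM
  cy5 -> i7 (ld.MEM) tail

ISSUED = 6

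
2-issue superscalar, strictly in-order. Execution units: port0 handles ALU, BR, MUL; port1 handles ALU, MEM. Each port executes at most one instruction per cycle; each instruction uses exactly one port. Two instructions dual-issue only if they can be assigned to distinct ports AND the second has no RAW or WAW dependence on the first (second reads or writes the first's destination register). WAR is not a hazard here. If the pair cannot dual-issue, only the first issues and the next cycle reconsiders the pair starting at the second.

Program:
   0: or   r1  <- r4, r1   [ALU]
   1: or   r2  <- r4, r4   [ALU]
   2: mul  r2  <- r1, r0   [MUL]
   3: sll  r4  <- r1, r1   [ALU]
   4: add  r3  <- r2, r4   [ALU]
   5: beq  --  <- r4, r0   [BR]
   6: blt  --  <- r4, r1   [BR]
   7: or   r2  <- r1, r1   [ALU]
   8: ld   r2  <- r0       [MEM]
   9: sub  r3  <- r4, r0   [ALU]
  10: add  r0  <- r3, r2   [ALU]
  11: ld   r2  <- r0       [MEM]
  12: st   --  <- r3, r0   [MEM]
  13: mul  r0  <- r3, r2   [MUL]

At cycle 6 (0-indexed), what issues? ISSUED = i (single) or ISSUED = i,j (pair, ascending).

ISSUED = 11

  cy0 -> i0&i1 (or.ALU;or.ALU) dual
  cy1 -> i2&i3 (mul.MUL;sll.ALU) dual
  cy2 -> i4&i5 (add.ALU;beq.BR) dual
  cy3 -> i6&i7 (blt.BR;or.ALU) dual
  cy4 -> i8&i9 (ld.MEM;sub.ALU) dual
  cy5 -> i10 (add.ALU) RAW r0
  cy6 -> i11 (ld.MEM) no-port MEM/MEM
  cy7 -> i12&i13 (st.MEM;mul.MUL) dual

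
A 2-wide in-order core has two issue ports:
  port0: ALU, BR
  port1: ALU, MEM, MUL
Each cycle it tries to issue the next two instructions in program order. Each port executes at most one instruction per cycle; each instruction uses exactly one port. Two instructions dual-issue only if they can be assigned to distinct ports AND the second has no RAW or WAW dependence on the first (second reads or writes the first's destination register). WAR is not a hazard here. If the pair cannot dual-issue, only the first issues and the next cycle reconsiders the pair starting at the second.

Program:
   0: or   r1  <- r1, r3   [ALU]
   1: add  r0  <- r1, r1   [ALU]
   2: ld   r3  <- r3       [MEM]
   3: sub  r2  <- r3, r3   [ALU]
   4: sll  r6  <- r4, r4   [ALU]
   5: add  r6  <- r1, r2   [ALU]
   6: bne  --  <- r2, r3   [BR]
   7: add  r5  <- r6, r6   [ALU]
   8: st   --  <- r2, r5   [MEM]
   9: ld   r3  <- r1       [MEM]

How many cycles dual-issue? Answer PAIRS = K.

t=0 i0:or.ALU ; RAW r1
t=1 i1&i2:add.ALU/ld.MEM ; 2-wide
t=2 i3&i4:sub.ALU/sll.ALU ; 2-wide
t=3 i5&i6:add.ALU/bne.BR ; 2-wide
t=4 i7:add.ALU ; RAW r5
t=5 i8:st.MEM ; no-port MEM/MEM
t=6 i9:ld.MEM ; tail

PAIRS = 3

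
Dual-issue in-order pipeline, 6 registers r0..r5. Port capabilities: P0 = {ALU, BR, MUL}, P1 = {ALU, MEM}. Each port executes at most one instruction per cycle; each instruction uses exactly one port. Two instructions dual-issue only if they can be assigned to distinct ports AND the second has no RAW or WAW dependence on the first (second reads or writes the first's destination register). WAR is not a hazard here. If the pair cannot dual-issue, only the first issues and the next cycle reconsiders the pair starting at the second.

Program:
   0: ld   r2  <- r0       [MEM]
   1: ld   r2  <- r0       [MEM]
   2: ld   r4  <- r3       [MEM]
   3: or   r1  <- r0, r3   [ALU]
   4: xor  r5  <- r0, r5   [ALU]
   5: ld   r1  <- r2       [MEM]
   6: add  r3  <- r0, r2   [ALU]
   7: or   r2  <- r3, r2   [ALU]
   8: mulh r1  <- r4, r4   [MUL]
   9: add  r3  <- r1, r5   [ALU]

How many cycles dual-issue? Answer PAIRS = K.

PAIRS = 3

[0] i0  ld.MEM  -- no-port MEM/MEM
[1] i1  ld.MEM  -- no-port MEM/MEM
[2] i2&i3  ld.MEM+or.ALU  -- dual
[3] i4&i5  xor.ALU+ld.MEM  -- dual
[4] i6  add.ALU  -- RAW r3
[5] i7&i8  or.ALU+mulh.MUL  -- dual
[6] i9  add.ALU  -- tail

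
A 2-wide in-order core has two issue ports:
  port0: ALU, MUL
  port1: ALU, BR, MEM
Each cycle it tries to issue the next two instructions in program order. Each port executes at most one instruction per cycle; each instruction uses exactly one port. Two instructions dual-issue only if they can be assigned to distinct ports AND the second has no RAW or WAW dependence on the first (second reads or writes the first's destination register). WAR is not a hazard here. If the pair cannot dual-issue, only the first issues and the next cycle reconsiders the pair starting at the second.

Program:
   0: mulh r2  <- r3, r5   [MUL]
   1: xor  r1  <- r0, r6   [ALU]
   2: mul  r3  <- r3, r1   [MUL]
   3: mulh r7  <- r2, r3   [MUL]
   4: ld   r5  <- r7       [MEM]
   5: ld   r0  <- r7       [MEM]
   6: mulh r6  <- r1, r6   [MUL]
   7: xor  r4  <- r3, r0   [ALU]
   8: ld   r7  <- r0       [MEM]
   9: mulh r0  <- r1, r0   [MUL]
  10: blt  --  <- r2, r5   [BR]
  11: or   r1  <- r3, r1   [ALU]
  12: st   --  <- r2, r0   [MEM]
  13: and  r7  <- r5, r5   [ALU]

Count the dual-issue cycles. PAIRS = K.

0. mulh/xor @i0+i1  | 2-wide
1. mul @i2  | no-port MUL/MUL
2. mulh @i3  | RAW r7
3. ld @i4  | no-port MEM/MEM
4. ld/mulh @i5+i6  | 2-wide
5. xor/ld @i7+i8  | 2-wide
6. mulh/blt @i9+i10  | 2-wide
7. or/st @i11+i12  | 2-wide
8. and @i13  | tail

PAIRS = 5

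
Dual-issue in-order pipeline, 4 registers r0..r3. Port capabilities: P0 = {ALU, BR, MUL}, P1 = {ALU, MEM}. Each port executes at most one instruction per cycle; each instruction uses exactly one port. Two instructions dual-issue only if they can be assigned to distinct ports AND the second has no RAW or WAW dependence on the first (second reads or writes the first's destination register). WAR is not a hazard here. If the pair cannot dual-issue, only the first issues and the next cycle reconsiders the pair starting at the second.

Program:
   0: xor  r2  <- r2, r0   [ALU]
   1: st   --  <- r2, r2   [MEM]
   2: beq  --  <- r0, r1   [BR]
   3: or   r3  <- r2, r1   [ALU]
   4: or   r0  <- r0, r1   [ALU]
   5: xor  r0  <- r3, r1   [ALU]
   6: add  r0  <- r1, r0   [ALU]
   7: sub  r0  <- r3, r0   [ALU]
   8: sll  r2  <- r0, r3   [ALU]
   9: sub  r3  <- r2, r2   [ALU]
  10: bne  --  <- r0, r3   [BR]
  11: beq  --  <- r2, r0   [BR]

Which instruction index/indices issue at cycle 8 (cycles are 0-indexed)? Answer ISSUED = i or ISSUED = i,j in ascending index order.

ISSUED = 10

  cy0 -> i0 (xor.ALU) RAW r2
  cy1 -> i1+i2 (st.MEM/beq.BR) 2-wide
  cy2 -> i3+i4 (or.ALU/or.ALU) 2-wide
  cy3 -> i5 (xor.ALU) RAW+WAW r0
  cy4 -> i6 (add.ALU) RAW+WAW r0
  cy5 -> i7 (sub.ALU) RAW r0
  cy6 -> i8 (sll.ALU) RAW r2
  cy7 -> i9 (sub.ALU) RAW r3
  cy8 -> i10 (bne.BR) no-port BR/BR
  cy9 -> i11 (beq.BR) tail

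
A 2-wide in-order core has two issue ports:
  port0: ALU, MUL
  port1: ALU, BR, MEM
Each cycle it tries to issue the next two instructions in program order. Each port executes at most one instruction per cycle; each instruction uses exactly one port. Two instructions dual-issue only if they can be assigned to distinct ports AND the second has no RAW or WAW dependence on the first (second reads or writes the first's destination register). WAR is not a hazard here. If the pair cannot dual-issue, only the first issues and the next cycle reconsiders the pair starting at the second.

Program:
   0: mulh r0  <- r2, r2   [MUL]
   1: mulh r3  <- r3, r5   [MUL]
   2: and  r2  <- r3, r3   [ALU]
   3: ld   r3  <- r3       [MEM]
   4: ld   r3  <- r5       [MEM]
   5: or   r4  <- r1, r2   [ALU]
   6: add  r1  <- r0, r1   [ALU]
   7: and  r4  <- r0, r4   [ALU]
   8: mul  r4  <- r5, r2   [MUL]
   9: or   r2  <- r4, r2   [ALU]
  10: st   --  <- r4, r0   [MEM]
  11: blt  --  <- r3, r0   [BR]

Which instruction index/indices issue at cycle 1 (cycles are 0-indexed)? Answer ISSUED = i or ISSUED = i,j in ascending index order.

ISSUED = 1

t=0 i0:mulh ; no-port MUL/MUL
t=1 i1:mulh ; RAW r3
t=2 i2+i3:and ld ; dual
t=3 i4+i5:ld or ; dual
t=4 i6+i7:add and ; dual
t=5 i8:mul ; RAW r4
t=6 i9+i10:or st ; dual
t=7 i11:blt ; tail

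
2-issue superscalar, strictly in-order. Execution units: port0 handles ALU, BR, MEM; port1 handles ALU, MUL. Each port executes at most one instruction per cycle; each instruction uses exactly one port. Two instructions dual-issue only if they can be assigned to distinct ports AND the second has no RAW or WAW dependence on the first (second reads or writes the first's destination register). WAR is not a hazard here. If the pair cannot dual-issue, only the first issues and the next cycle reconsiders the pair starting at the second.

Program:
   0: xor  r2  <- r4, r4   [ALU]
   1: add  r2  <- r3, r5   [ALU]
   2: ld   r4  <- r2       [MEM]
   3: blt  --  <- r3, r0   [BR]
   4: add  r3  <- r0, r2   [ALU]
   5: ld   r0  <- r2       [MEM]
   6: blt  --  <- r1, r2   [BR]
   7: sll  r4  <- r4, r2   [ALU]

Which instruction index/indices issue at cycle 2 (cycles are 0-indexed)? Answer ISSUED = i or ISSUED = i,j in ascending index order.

c0: i0 xor  WAW r2
c1: i1 add  RAW r2
c2: i2 ld  no-port MEM/BR
c3: i3+i4 blt+add  pair
c4: i5 ld  no-port MEM/BR
c5: i6+i7 blt+sll  pair

ISSUED = 2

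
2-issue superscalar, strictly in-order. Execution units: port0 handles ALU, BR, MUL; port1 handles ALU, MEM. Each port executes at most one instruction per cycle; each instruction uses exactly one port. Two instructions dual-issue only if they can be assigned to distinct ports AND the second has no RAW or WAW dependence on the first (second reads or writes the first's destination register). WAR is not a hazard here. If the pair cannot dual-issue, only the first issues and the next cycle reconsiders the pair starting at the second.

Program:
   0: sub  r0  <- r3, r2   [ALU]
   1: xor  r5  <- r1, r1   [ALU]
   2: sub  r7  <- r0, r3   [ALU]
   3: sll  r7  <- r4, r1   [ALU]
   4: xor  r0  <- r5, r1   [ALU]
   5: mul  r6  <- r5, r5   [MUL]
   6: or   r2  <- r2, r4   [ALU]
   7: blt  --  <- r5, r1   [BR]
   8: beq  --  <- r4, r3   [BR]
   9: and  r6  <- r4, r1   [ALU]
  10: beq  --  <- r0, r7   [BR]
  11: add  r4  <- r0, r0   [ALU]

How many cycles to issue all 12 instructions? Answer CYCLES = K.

0. sub;xor @i0,i1  | 2-wide
1. sub @i2  | WAW r7
2. sll;xor @i3,i4  | 2-wide
3. mul;or @i5,i6  | 2-wide
4. blt @i7  | no-port BR/BR
5. beq;and @i8,i9  | 2-wide
6. beq;add @i10,i11  | 2-wide

CYCLES = 7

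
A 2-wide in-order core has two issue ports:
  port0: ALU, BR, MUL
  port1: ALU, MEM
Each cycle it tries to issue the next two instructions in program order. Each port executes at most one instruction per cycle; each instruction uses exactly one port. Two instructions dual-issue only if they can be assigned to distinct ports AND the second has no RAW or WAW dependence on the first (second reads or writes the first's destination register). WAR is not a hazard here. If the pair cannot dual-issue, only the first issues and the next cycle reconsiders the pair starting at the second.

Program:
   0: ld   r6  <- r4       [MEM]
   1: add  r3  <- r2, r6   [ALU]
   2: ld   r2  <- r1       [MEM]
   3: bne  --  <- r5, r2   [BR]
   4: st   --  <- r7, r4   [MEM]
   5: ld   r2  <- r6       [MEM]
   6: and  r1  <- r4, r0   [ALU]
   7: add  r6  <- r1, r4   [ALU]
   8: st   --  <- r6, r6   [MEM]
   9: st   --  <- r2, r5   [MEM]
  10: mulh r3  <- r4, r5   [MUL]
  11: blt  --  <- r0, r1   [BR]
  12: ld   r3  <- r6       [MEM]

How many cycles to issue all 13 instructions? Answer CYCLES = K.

CYCLES = 8

#0 head=0: ld.MEM i0 RAW r6
#1 head=1: add.ALU+ld.MEM i1/i2 dual
#2 head=3: bne.BR+st.MEM i3/i4 dual
#3 head=5: ld.MEM+and.ALU i5/i6 dual
#4 head=7: add.ALU i7 RAW r6
#5 head=8: st.MEM i8 no-port MEM/MEM
#6 head=9: st.MEM+mulh.MUL i9/i10 dual
#7 head=11: blt.BR+ld.MEM i11/i12 dual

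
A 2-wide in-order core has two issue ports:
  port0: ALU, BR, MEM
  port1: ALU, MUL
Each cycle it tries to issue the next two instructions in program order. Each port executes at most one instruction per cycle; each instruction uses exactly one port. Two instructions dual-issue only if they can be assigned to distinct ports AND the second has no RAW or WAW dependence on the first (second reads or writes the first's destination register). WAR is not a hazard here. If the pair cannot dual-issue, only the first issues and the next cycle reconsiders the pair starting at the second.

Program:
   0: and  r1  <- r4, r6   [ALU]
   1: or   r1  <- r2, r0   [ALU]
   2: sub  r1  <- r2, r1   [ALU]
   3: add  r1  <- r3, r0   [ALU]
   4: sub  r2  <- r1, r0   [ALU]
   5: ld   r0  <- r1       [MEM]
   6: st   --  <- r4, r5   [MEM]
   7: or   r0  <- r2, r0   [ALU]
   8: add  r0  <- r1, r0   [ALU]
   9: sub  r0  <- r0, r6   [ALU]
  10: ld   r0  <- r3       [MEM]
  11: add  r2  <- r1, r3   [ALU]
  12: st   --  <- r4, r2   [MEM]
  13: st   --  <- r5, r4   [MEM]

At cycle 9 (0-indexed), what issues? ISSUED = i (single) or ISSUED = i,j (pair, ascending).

c0: i0 and.ALU  WAW r1
c1: i1 or.ALU  RAW+WAW r1
c2: i2 sub.ALU  WAW r1
c3: i3 add.ALU  RAW r1
c4: i4,i5 sub.ALU+ld.MEM  2-wide
c5: i6,i7 st.MEM+or.ALU  2-wide
c6: i8 add.ALU  RAW+WAW r0
c7: i9 sub.ALU  WAW r0
c8: i10,i11 ld.MEM+add.ALU  2-wide
c9: i12 st.MEM  no-port MEM/MEM
c10: i13 st.MEM  tail

ISSUED = 12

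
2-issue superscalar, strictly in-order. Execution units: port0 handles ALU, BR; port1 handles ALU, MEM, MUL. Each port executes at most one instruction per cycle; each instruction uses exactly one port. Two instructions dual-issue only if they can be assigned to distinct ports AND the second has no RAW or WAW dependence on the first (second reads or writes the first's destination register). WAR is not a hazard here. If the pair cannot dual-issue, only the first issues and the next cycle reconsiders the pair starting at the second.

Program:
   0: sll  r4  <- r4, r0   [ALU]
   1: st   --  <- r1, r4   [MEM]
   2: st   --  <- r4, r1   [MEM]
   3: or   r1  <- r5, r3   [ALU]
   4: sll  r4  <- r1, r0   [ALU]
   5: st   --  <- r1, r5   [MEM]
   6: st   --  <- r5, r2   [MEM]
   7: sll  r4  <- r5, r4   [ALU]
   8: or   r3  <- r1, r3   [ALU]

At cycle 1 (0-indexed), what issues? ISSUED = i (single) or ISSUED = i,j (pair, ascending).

ISSUED = 1

t=0 i0:sll.ALU ; RAW r4
t=1 i1:st.MEM ; no-port MEM/MEM
t=2 i2/i3:st.MEM or.ALU ; pair
t=3 i4/i5:sll.ALU st.MEM ; pair
t=4 i6/i7:st.MEM sll.ALU ; pair
t=5 i8:or.ALU ; tail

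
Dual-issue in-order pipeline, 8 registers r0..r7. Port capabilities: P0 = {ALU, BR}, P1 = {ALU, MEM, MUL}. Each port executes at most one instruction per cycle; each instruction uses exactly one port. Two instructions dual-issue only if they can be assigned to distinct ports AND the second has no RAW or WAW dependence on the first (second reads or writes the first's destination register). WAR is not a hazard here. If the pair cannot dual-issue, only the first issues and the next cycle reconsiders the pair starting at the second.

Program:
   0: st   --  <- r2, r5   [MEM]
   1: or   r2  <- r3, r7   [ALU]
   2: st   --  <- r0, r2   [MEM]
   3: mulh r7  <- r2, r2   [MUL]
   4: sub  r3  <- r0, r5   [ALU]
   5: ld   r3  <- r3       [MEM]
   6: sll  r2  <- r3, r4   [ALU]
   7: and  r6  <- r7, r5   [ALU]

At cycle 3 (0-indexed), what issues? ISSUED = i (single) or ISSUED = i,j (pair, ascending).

#0 head=0: st.MEM/or.ALU i0+i1 dual
#1 head=2: st.MEM i2 no-port MEM/MUL
#2 head=3: mulh.MUL/sub.ALU i3+i4 dual
#3 head=5: ld.MEM i5 RAW r3
#4 head=6: sll.ALU/and.ALU i6+i7 dual

ISSUED = 5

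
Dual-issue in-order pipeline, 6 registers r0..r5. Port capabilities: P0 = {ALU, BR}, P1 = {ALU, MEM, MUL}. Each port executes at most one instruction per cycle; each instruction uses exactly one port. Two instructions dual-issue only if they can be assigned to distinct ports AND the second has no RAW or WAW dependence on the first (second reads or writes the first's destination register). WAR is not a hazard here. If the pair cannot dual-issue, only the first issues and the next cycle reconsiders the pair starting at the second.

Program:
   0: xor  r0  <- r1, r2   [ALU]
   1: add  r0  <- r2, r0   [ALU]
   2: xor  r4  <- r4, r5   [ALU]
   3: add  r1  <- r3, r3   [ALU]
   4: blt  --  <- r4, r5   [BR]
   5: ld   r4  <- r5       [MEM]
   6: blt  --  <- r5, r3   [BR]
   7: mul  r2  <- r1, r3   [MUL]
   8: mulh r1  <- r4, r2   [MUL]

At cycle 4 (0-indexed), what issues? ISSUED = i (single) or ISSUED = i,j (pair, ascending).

#0 head=0: xor i0 RAW+WAW r0
#1 head=1: add;xor i1/i2 pair
#2 head=3: add;blt i3/i4 pair
#3 head=5: ld;blt i5/i6 pair
#4 head=7: mul i7 no-port MUL/MUL
#5 head=8: mulh i8 tail

ISSUED = 7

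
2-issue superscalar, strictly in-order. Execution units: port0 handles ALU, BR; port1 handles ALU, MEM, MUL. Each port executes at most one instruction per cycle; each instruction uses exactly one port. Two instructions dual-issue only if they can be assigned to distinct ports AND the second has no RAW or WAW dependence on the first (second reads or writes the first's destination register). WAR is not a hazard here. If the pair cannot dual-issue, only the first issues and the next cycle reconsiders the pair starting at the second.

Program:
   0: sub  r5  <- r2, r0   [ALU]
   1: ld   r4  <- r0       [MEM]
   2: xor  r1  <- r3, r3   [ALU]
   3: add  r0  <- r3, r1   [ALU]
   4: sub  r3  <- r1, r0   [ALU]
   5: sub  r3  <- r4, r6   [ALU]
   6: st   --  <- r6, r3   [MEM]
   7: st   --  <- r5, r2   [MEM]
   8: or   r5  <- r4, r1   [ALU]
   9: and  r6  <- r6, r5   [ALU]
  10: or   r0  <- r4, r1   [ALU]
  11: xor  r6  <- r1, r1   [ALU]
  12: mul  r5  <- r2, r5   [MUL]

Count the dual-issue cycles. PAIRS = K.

c0: i0/i1 sub.ALU ld.MEM  dual
c1: i2 xor.ALU  RAW r1
c2: i3 add.ALU  RAW r0
c3: i4 sub.ALU  WAW r3
c4: i5 sub.ALU  RAW r3
c5: i6 st.MEM  no-port MEM/MEM
c6: i7/i8 st.MEM or.ALU  dual
c7: i9/i10 and.ALU or.ALU  dual
c8: i11/i12 xor.ALU mul.MUL  dual

PAIRS = 4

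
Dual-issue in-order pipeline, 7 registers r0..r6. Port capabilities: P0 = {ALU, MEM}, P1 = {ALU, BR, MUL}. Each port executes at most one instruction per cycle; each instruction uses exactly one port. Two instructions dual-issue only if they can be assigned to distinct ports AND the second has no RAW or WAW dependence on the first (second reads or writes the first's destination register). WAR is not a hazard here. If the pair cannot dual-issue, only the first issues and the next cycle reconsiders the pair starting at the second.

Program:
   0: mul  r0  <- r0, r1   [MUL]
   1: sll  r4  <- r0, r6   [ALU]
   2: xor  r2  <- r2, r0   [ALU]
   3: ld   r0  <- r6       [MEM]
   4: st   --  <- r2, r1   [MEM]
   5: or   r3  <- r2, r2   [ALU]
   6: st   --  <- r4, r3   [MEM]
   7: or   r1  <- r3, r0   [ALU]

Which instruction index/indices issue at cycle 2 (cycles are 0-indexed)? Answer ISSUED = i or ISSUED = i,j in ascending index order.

#0 head=0: mul i0 RAW r0
#1 head=1: sll/xor i1&i2 dual
#2 head=3: ld i3 no-port MEM/MEM
#3 head=4: st/or i4&i5 dual
#4 head=6: st/or i6&i7 dual

ISSUED = 3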